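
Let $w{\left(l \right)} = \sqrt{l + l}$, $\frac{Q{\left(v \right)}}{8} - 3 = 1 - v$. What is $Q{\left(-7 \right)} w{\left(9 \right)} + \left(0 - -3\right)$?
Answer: $3 + 264 \sqrt{2} \approx 376.35$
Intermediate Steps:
$Q{\left(v \right)} = 32 - 8 v$ ($Q{\left(v \right)} = 24 + 8 \left(1 - v\right) = 24 - \left(-8 + 8 v\right) = 32 - 8 v$)
$w{\left(l \right)} = \sqrt{2} \sqrt{l}$ ($w{\left(l \right)} = \sqrt{2 l} = \sqrt{2} \sqrt{l}$)
$Q{\left(-7 \right)} w{\left(9 \right)} + \left(0 - -3\right) = \left(32 - -56\right) \sqrt{2} \sqrt{9} + \left(0 - -3\right) = \left(32 + 56\right) \sqrt{2} \cdot 3 + \left(0 + 3\right) = 88 \cdot 3 \sqrt{2} + 3 = 264 \sqrt{2} + 3 = 3 + 264 \sqrt{2}$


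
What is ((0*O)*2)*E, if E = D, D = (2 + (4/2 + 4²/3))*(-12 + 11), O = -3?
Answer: 0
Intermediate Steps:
D = -28/3 (D = (2 + (4*(½) + 16*(⅓)))*(-1) = (2 + (2 + 16/3))*(-1) = (2 + 22/3)*(-1) = (28/3)*(-1) = -28/3 ≈ -9.3333)
E = -28/3 ≈ -9.3333
((0*O)*2)*E = ((0*(-3))*2)*(-28/3) = (0*2)*(-28/3) = 0*(-28/3) = 0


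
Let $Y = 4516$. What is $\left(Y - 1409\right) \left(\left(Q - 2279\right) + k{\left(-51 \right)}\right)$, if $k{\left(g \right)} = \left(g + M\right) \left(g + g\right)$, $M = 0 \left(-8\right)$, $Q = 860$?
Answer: $11753781$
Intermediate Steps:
$M = 0$
$k{\left(g \right)} = 2 g^{2}$ ($k{\left(g \right)} = \left(g + 0\right) \left(g + g\right) = g 2 g = 2 g^{2}$)
$\left(Y - 1409\right) \left(\left(Q - 2279\right) + k{\left(-51 \right)}\right) = \left(4516 - 1409\right) \left(\left(860 - 2279\right) + 2 \left(-51\right)^{2}\right) = \left(4516 - 1409\right) \left(\left(860 - 2279\right) + 2 \cdot 2601\right) = 3107 \left(-1419 + 5202\right) = 3107 \cdot 3783 = 11753781$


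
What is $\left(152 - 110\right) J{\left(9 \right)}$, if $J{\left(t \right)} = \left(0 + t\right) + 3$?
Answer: $504$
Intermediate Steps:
$J{\left(t \right)} = 3 + t$ ($J{\left(t \right)} = t + 3 = 3 + t$)
$\left(152 - 110\right) J{\left(9 \right)} = \left(152 - 110\right) \left(3 + 9\right) = \left(152 - 110\right) 12 = 42 \cdot 12 = 504$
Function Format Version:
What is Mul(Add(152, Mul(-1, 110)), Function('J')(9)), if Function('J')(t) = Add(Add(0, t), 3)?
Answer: 504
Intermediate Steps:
Function('J')(t) = Add(3, t) (Function('J')(t) = Add(t, 3) = Add(3, t))
Mul(Add(152, Mul(-1, 110)), Function('J')(9)) = Mul(Add(152, Mul(-1, 110)), Add(3, 9)) = Mul(Add(152, -110), 12) = Mul(42, 12) = 504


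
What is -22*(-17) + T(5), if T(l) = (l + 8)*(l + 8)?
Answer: 543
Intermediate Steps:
T(l) = (8 + l)² (T(l) = (8 + l)*(8 + l) = (8 + l)²)
-22*(-17) + T(5) = -22*(-17) + (8 + 5)² = 374 + 13² = 374 + 169 = 543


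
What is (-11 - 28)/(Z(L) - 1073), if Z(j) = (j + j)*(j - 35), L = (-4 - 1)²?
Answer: 3/121 ≈ 0.024793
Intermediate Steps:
L = 25 (L = (-5)² = 25)
Z(j) = 2*j*(-35 + j) (Z(j) = (2*j)*(-35 + j) = 2*j*(-35 + j))
(-11 - 28)/(Z(L) - 1073) = (-11 - 28)/(2*25*(-35 + 25) - 1073) = -39/(2*25*(-10) - 1073) = -39/(-500 - 1073) = -39/(-1573) = -1/1573*(-39) = 3/121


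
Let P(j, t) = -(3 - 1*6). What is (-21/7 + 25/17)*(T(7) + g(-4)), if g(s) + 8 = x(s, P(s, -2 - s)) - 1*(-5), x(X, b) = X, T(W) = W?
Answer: 0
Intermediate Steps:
P(j, t) = 3 (P(j, t) = -(3 - 6) = -1*(-3) = 3)
g(s) = -3 + s (g(s) = -8 + (s - 1*(-5)) = -8 + (s + 5) = -8 + (5 + s) = -3 + s)
(-21/7 + 25/17)*(T(7) + g(-4)) = (-21/7 + 25/17)*(7 + (-3 - 4)) = (-21*1/7 + 25*(1/17))*(7 - 7) = (-3 + 25/17)*0 = -26/17*0 = 0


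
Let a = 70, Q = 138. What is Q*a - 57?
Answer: 9603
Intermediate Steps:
Q*a - 57 = 138*70 - 57 = 9660 - 57 = 9603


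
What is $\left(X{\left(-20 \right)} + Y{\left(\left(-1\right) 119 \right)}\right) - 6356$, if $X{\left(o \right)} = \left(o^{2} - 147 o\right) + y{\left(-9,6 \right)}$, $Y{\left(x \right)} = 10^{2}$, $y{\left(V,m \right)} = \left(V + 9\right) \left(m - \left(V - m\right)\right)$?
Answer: $-2916$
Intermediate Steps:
$y{\left(V,m \right)} = \left(9 + V\right) \left(- V + 2 m\right)$
$Y{\left(x \right)} = 100$
$X{\left(o \right)} = o^{2} - 147 o$ ($X{\left(o \right)} = \left(o^{2} - 147 o\right) + \left(- \left(-9\right)^{2} - -81 + 18 \cdot 6 + 2 \left(-9\right) 6\right) = \left(o^{2} - 147 o\right) + \left(\left(-1\right) 81 + 81 + 108 - 108\right) = \left(o^{2} - 147 o\right) + \left(-81 + 81 + 108 - 108\right) = \left(o^{2} - 147 o\right) + 0 = o^{2} - 147 o$)
$\left(X{\left(-20 \right)} + Y{\left(\left(-1\right) 119 \right)}\right) - 6356 = \left(- 20 \left(-147 - 20\right) + 100\right) - 6356 = \left(\left(-20\right) \left(-167\right) + 100\right) - 6356 = \left(3340 + 100\right) - 6356 = 3440 - 6356 = -2916$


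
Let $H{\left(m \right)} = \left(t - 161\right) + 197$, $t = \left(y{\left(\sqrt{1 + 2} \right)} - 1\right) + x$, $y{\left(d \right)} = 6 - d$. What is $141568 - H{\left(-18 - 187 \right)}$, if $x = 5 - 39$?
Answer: $141561 + \sqrt{3} \approx 1.4156 \cdot 10^{5}$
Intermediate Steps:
$x = -34$
$t = -29 - \sqrt{3}$ ($t = \left(\left(6 - \sqrt{1 + 2}\right) - 1\right) - 34 = \left(\left(6 - \sqrt{3}\right) - 1\right) - 34 = \left(5 - \sqrt{3}\right) - 34 = -29 - \sqrt{3} \approx -30.732$)
$H{\left(m \right)} = 7 - \sqrt{3}$ ($H{\left(m \right)} = \left(\left(-29 - \sqrt{3}\right) - 161\right) + 197 = \left(-190 - \sqrt{3}\right) + 197 = 7 - \sqrt{3}$)
$141568 - H{\left(-18 - 187 \right)} = 141568 - \left(7 - \sqrt{3}\right) = 141561 + \sqrt{3}$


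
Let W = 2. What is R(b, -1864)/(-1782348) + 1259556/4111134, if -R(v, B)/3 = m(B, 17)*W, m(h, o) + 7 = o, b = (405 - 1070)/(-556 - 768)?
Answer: 31183524799/101770436981 ≈ 0.30641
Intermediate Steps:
b = 665/1324 (b = -665/(-1324) = -665*(-1/1324) = 665/1324 ≈ 0.50227)
m(h, o) = -7 + o
R(v, B) = -60 (R(v, B) = -3*(-7 + 17)*2 = -30*2 = -3*20 = -60)
R(b, -1864)/(-1782348) + 1259556/4111134 = -60/(-1782348) + 1259556/4111134 = -60*(-1/1782348) + 1259556*(1/4111134) = 5/148529 + 209926/685189 = 31183524799/101770436981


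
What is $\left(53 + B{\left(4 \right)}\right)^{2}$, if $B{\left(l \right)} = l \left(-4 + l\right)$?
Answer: $2809$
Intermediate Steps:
$\left(53 + B{\left(4 \right)}\right)^{2} = \left(53 + 4 \left(-4 + 4\right)\right)^{2} = \left(53 + 4 \cdot 0\right)^{2} = \left(53 + 0\right)^{2} = 53^{2} = 2809$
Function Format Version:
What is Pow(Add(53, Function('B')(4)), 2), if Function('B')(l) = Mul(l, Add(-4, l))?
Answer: 2809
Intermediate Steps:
Pow(Add(53, Function('B')(4)), 2) = Pow(Add(53, Mul(4, Add(-4, 4))), 2) = Pow(Add(53, Mul(4, 0)), 2) = Pow(Add(53, 0), 2) = Pow(53, 2) = 2809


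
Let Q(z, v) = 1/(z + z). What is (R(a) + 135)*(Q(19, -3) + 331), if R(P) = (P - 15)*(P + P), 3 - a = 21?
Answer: 16642017/38 ≈ 4.3795e+5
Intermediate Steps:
a = -18 (a = 3 - 1*21 = 3 - 21 = -18)
R(P) = 2*P*(-15 + P) (R(P) = (-15 + P)*(2*P) = 2*P*(-15 + P))
Q(z, v) = 1/(2*z)
(R(a) + 135)*(Q(19, -3) + 331) = (2*(-18)*(-15 - 18) + 135)*((½)/19 + 331) = (2*(-18)*(-33) + 135)*((½)*(1/19) + 331) = (1188 + 135)*(1/38 + 331) = 1323*(12579/38) = 16642017/38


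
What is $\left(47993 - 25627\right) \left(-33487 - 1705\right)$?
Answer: $-787104272$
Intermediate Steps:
$\left(47993 - 25627\right) \left(-33487 - 1705\right) = 22366 \left(-33487 + \left(-5393 + 3688\right)\right) = 22366 \left(-33487 - 1705\right) = 22366 \left(-35192\right) = -787104272$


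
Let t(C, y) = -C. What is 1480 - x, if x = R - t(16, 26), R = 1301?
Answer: 163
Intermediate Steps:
x = 1317 (x = 1301 - (-1)*16 = 1301 - 1*(-16) = 1301 + 16 = 1317)
1480 - x = 1480 - 1*1317 = 1480 - 1317 = 163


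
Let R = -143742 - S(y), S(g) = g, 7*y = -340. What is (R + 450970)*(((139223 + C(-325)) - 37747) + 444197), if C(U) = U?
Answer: 1173008645728/7 ≈ 1.6757e+11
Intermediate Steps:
y = -340/7 (y = (⅐)*(-340) = -340/7 ≈ -48.571)
R = -1005854/7 (R = -143742 - 1*(-340/7) = -143742 + 340/7 = -1005854/7 ≈ -1.4369e+5)
(R + 450970)*(((139223 + C(-325)) - 37747) + 444197) = (-1005854/7 + 450970)*(((139223 - 325) - 37747) + 444197) = 2150936*((138898 - 37747) + 444197)/7 = 2150936*(101151 + 444197)/7 = (2150936/7)*545348 = 1173008645728/7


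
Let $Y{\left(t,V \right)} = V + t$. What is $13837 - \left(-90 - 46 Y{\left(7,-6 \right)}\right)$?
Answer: $13973$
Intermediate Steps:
$13837 - \left(-90 - 46 Y{\left(7,-6 \right)}\right) = 13837 - \left(-90 - 46 \left(-6 + 7\right)\right) = 13837 - \left(-90 - 46\right) = 13837 - -136 = 13837 + 136 = 13973$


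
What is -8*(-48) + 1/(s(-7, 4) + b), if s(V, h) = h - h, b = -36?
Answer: 13823/36 ≈ 383.97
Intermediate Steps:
s(V, h) = 0
-8*(-48) + 1/(s(-7, 4) + b) = -8*(-48) + 1/(0 - 36) = 384 + 1/(-36) = 384 - 1/36 = 13823/36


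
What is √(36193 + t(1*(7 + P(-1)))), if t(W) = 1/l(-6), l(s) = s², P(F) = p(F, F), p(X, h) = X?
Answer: √1302949/6 ≈ 190.24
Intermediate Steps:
P(F) = F
t(W) = 1/36 (t(W) = 1/((-6)²) = 1/36)
√(36193 + t(1*(7 + P(-1)))) = √(36193 + 1/36) = √(1302949/36) = √1302949/6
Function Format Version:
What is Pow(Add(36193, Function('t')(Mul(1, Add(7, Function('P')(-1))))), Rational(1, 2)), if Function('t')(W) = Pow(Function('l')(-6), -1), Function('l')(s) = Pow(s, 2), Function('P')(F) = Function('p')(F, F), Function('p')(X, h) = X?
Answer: Mul(Rational(1, 6), Pow(1302949, Rational(1, 2))) ≈ 190.24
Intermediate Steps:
Function('P')(F) = F
Function('t')(W) = Rational(1, 36) (Function('t')(W) = Pow(Pow(-6, 2), -1) = Pow(36, -1) = Rational(1, 36))
Pow(Add(36193, Function('t')(Mul(1, Add(7, Function('P')(-1))))), Rational(1, 2)) = Pow(Add(36193, Rational(1, 36)), Rational(1, 2)) = Pow(Rational(1302949, 36), Rational(1, 2)) = Mul(Rational(1, 6), Pow(1302949, Rational(1, 2)))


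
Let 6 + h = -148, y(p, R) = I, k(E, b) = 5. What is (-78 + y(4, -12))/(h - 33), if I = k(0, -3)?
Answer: 73/187 ≈ 0.39037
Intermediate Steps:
I = 5
y(p, R) = 5
h = -154 (h = -6 - 148 = -154)
(-78 + y(4, -12))/(h - 33) = (-78 + 5)/(-154 - 33) = -73/(-187) = -1/187*(-73) = 73/187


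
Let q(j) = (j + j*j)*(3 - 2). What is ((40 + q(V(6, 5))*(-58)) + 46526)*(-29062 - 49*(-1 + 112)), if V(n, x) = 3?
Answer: -1582560870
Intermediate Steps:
q(j) = j + j² (q(j) = (j + j²)*1 = j + j²)
((40 + q(V(6, 5))*(-58)) + 46526)*(-29062 - 49*(-1 + 112)) = ((40 + (3*(1 + 3))*(-58)) + 46526)*(-29062 - 49*(-1 + 112)) = ((40 + (3*4)*(-58)) + 46526)*(-29062 - 49*111) = ((40 + 12*(-58)) + 46526)*(-29062 - 5439) = ((40 - 696) + 46526)*(-34501) = (-656 + 46526)*(-34501) = 45870*(-34501) = -1582560870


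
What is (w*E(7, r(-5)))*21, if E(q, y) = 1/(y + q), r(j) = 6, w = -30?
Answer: -630/13 ≈ -48.462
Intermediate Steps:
E(q, y) = 1/(q + y)
(w*E(7, r(-5)))*21 = -30/(7 + 6)*21 = -30/13*21 = -630/13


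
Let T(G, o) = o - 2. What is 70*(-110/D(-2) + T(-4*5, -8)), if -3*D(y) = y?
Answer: -12250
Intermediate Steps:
D(y) = -y/3
T(G, o) = -2 + o
70*(-110/D(-2) + T(-4*5, -8)) = 70*(-110/((-⅓*(-2))) + (-2 - 8)) = 70*(-110/⅔ - 10) = 70*(-110*3/2 - 10) = 70*(-165 - 10) = 70*(-175) = -12250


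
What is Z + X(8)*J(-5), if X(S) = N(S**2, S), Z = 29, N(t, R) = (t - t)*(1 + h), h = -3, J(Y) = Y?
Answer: 29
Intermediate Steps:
N(t, R) = 0 (N(t, R) = (t - t)*(1 - 3) = 0*(-2) = 0)
X(S) = 0
Z + X(8)*J(-5) = 29 + 0*(-5) = 29 + 0 = 29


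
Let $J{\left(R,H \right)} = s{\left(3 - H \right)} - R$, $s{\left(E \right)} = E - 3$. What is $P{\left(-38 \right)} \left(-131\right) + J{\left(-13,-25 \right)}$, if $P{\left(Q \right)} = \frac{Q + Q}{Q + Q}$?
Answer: $-93$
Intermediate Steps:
$P{\left(Q \right)} = 1$ ($P{\left(Q \right)} = \frac{2 Q}{2 Q} = 2 Q \frac{1}{2 Q} = 1$)
$s{\left(E \right)} = -3 + E$
$J{\left(R,H \right)} = - H - R$ ($J{\left(R,H \right)} = \left(-3 - \left(-3 + H\right)\right) - R = - H - R$)
$P{\left(-38 \right)} \left(-131\right) + J{\left(-13,-25 \right)} = 1 \left(-131\right) - -38 = -131 + \left(25 + 13\right) = -131 + 38 = -93$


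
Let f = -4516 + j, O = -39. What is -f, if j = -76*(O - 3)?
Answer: 1324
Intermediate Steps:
j = 3192 (j = -76*(-39 - 3) = -76*(-42) = 3192)
f = -1324 (f = -4516 + 3192 = -1324)
-f = -1*(-1324) = 1324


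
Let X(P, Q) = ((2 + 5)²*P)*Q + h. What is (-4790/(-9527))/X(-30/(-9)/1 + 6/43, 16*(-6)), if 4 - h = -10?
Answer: -102985/3343319637 ≈ -3.0803e-5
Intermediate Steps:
h = 14 (h = 4 - 1*(-10) = 4 + 10 = 14)
X(P, Q) = 14 + 49*P*Q (X(P, Q) = ((2 + 5)²*P)*Q + 14 = (7²*P)*Q + 14 = (49*P)*Q + 14 = 49*P*Q + 14 = 14 + 49*P*Q)
(-4790/(-9527))/X(-30/(-9)/1 + 6/43, 16*(-6)) = (-4790/(-9527))/(14 + 49*(-30/(-9)/1 + 6/43)*(16*(-6))) = (-4790*(-1/9527))/(14 + 49*(-30*(-⅑)*1 + 6*(1/43))*(-96)) = 4790/(9527*(14 + 49*((10/3)*1 + 6/43)*(-96))) = 4790/(9527*(14 + 49*(10/3 + 6/43)*(-96))) = 4790/(9527*(14 + 49*(448/129)*(-96))) = 4790/(9527*(14 - 702464/43)) = 4790/(9527*(-701862/43)) = (4790/9527)*(-43/701862) = -102985/3343319637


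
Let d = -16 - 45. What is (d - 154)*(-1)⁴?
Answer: -215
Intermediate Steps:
d = -61
(d - 154)*(-1)⁴ = (-61 - 154)*(-1)⁴ = -215*1 = -215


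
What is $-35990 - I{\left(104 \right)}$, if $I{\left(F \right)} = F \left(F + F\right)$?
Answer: $-57622$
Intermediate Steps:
$I{\left(F \right)} = 2 F^{2}$ ($I{\left(F \right)} = F 2 F = 2 F^{2}$)
$-35990 - I{\left(104 \right)} = -35990 - 2 \cdot 104^{2} = -35990 - 2 \cdot 10816 = -35990 - 21632 = -57622$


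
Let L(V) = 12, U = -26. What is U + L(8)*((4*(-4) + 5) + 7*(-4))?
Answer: -494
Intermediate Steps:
U + L(8)*((4*(-4) + 5) + 7*(-4)) = -26 + 12*((4*(-4) + 5) + 7*(-4)) = -26 + 12*((-16 + 5) - 28) = -26 + 12*(-11 - 28) = -26 + 12*(-39) = -26 - 468 = -494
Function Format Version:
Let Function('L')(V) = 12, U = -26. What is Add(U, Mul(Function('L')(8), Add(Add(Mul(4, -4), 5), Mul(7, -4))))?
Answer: -494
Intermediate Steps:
Add(U, Mul(Function('L')(8), Add(Add(Mul(4, -4), 5), Mul(7, -4)))) = Add(-26, Mul(12, Add(Add(Mul(4, -4), 5), Mul(7, -4)))) = Add(-26, Mul(12, Add(Add(-16, 5), -28))) = Add(-26, Mul(12, Add(-11, -28))) = Add(-26, Mul(12, -39)) = Add(-26, -468) = -494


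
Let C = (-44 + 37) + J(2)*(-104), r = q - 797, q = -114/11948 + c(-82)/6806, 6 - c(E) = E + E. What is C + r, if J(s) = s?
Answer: -20573162445/20329522 ≈ -1012.0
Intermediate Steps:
c(E) = 6 - 2*E (c(E) = 6 - (E + E) = 6 - 2*E)
q = 313819/20329522 (q = -114/11948 + (6 - 2*(-82))/6806 = -114*1/11948 + (6 + 164)*(1/6806) = -57/5974 + 170*(1/6806) = -57/5974 + 85/3403 = 313819/20329522 ≈ 0.015437)
r = -16202315215/20329522 (r = 313819/20329522 - 797 = -16202315215/20329522 ≈ -796.98)
C = -215 (C = (-44 + 37) + 2*(-104) = -7 - 208 = -215)
C + r = -215 - 16202315215/20329522 = -20573162445/20329522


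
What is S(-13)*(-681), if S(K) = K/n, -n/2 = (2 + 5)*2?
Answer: -8853/28 ≈ -316.18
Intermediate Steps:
n = -28 (n = -2*(2 + 5)*2 = -14*2 = -2*14 = -28)
S(K) = -K/28 (S(K) = K/(-28) = K*(-1/28) = -K/28)
S(-13)*(-681) = -1/28*(-13)*(-681) = (13/28)*(-681) = -8853/28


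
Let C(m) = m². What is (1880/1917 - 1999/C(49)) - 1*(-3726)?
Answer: 17150405339/4602717 ≈ 3726.1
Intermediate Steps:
(1880/1917 - 1999/C(49)) - 1*(-3726) = (1880/1917 - 1999/(49²)) - 1*(-3726) = (1880*(1/1917) - 1999/2401) + 3726 = (1880/1917 - 1999*1/2401) + 3726 = (1880/1917 - 1999/2401) + 3726 = 681797/4602717 + 3726 = 17150405339/4602717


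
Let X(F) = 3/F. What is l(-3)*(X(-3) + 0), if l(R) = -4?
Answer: 4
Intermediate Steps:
l(-3)*(X(-3) + 0) = -4*(3/(-3) + 0) = -4*(3*(-1/3) + 0) = -4*(-1 + 0) = -4*(-1) = 4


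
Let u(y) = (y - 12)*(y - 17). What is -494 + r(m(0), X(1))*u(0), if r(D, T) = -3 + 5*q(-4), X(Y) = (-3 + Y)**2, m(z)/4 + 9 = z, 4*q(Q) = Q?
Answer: -2126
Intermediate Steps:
q(Q) = Q/4
m(z) = -36 + 4*z
u(y) = (-17 + y)*(-12 + y) (u(y) = (-12 + y)*(-17 + y) = (-17 + y)*(-12 + y))
r(D, T) = -8 (r(D, T) = -3 + 5*((1/4)*(-4)) = -3 + 5*(-1) = -3 - 5 = -8)
-494 + r(m(0), X(1))*u(0) = -494 - 8*(204 + 0**2 - 29*0) = -494 - 8*(204 + 0 + 0) = -494 - 8*204 = -494 - 1632 = -2126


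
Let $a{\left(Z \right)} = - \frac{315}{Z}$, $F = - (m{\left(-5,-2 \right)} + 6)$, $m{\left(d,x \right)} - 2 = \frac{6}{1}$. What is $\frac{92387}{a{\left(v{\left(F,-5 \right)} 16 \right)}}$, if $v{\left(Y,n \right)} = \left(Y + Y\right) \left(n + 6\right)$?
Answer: $\frac{5912768}{45} \approx 1.3139 \cdot 10^{5}$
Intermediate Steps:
$m{\left(d,x \right)} = 8$ ($m{\left(d,x \right)} = 2 + \frac{6}{1} = 2 + 6 \cdot 1 = 2 + 6 = 8$)
$F = -14$ ($F = - (8 + 6) = \left(-1\right) 14 = -14$)
$v{\left(Y,n \right)} = 2 Y \left(6 + n\right)$
$\frac{92387}{a{\left(v{\left(F,-5 \right)} 16 \right)}} = \frac{92387}{\left(-315\right) \frac{1}{2 \left(-14\right) \left(6 - 5\right) 16}} = \frac{92387}{\left(-315\right) \frac{1}{2 \left(-14\right) 1 \cdot 16}} = \frac{92387}{\left(-315\right) \frac{1}{\left(-28\right) 16}} = \frac{92387}{\left(-315\right) \frac{1}{-448}} = \frac{92387}{\left(-315\right) \left(- \frac{1}{448}\right)} = \frac{92387}{\frac{45}{64}} = 92387 \cdot \frac{64}{45} = \frac{5912768}{45}$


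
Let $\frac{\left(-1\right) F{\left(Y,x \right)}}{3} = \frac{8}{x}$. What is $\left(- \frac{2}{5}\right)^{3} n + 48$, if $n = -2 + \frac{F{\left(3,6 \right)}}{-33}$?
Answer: $\frac{198496}{4125} \approx 48.12$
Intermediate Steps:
$F{\left(Y,x \right)} = - \frac{24}{x}$ ($F{\left(Y,x \right)} = - 3 \frac{8}{x} = - \frac{24}{x}$)
$n = - \frac{62}{33}$ ($n = -2 + \frac{\left(-24\right) \frac{1}{6}}{-33} = -2 + \left(-24\right) \frac{1}{6} \left(- \frac{1}{33}\right) = -2 - - \frac{4}{33} = -2 + \frac{4}{33} = - \frac{62}{33} \approx -1.8788$)
$\left(- \frac{2}{5}\right)^{3} n + 48 = \left(- \frac{2}{5}\right)^{3} \left(- \frac{62}{33}\right) + 48 = \left(- \frac{8}{125}\right) \left(- \frac{62}{33}\right) + 48 = \frac{496}{4125} + 48 = \frac{198496}{4125}$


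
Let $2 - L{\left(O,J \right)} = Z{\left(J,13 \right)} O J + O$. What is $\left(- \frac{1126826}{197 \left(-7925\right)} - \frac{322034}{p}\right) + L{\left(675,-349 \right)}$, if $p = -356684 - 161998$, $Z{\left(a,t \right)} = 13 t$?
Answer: $\frac{16119265762856590441}{404889652725} \approx 3.9812 \cdot 10^{7}$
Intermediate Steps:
$L{\left(O,J \right)} = 2 - O - 169 J O$ ($L{\left(O,J \right)} = 2 - \left(13 \cdot 13 O J + O\right) = 2 - \left(169 O J + O\right) = 2 - \left(169 J O + O\right) = 2 - \left(O + 169 J O\right) = 2 - O - 169 J O$)
$p = -518682$
$\left(- \frac{1126826}{197 \left(-7925\right)} - \frac{322034}{p}\right) + L{\left(675,-349 \right)} = \left(- \frac{1126826}{197 \left(-7925\right)} - \frac{322034}{-518682}\right) - \left(673 - 39812175\right) = \left(- \frac{1126826}{-1561225} - - \frac{161017}{259341}\right) + \left(2 - 675 + 39812175\right) = \left(\left(-1126826\right) \left(- \frac{1}{1561225}\right) + \frac{161017}{259341}\right) + 39811502 = \left(\frac{1126826}{1561225} + \frac{161017}{259341}\right) + 39811502 = \frac{543615947491}{404889652725} + 39811502 = \frac{16119265762856590441}{404889652725}$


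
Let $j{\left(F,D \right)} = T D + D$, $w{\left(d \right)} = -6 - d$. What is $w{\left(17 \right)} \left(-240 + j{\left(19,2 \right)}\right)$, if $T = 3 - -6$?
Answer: $5060$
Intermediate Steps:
$T = 9$ ($T = 3 + 6 = 9$)
$j{\left(F,D \right)} = 10 D$ ($j{\left(F,D \right)} = 9 D + D = 10 D$)
$w{\left(17 \right)} \left(-240 + j{\left(19,2 \right)}\right) = \left(-6 - 17\right) \left(-240 + 10 \cdot 2\right) = \left(-6 - 17\right) \left(-240 + 20\right) = \left(-23\right) \left(-220\right) = 5060$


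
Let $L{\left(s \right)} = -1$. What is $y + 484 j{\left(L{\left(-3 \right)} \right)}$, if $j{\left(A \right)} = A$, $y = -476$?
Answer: $-960$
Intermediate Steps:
$y + 484 j{\left(L{\left(-3 \right)} \right)} = -476 + 484 \left(-1\right) = -476 - 484 = -960$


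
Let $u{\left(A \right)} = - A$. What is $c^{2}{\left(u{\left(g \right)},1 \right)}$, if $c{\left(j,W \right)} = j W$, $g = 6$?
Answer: $36$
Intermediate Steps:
$c{\left(j,W \right)} = W j$
$c^{2}{\left(u{\left(g \right)},1 \right)} = \left(1 \left(\left(-1\right) 6\right)\right)^{2} = \left(1 \left(-6\right)\right)^{2} = \left(-6\right)^{2} = 36$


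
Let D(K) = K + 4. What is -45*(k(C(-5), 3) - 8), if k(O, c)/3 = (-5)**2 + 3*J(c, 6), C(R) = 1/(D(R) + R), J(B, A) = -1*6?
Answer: -585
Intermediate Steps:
J(B, A) = -6
D(K) = 4 + K
C(R) = 1/(4 + 2*R) (C(R) = 1/((4 + R) + R) = 1/(4 + 2*R))
k(O, c) = 21 (k(O, c) = 3*((-5)**2 + 3*(-6)) = 3*(25 - 18) = 3*7 = 21)
-45*(k(C(-5), 3) - 8) = -45*(21 - 8) = -45*13 = -585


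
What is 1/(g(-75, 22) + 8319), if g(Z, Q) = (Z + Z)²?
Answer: 1/30819 ≈ 3.2448e-5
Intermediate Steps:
g(Z, Q) = 4*Z² (g(Z, Q) = (2*Z)² = 4*Z²)
1/(g(-75, 22) + 8319) = 1/(4*(-75)² + 8319) = 1/(4*5625 + 8319) = 1/(22500 + 8319) = 1/30819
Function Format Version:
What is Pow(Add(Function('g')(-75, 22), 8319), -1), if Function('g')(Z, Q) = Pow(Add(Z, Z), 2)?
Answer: Rational(1, 30819) ≈ 3.2448e-5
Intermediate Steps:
Function('g')(Z, Q) = Mul(4, Pow(Z, 2)) (Function('g')(Z, Q) = Pow(Mul(2, Z), 2) = Mul(4, Pow(Z, 2)))
Pow(Add(Function('g')(-75, 22), 8319), -1) = Pow(Add(Mul(4, Pow(-75, 2)), 8319), -1) = Pow(Add(Mul(4, 5625), 8319), -1) = Pow(Add(22500, 8319), -1) = Pow(30819, -1) = Rational(1, 30819)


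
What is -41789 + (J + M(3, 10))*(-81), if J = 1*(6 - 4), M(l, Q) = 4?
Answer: -42275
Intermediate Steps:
J = 2 (J = 1*2 = 2)
-41789 + (J + M(3, 10))*(-81) = -41789 + (2 + 4)*(-81) = -41789 + 6*(-81) = -41789 - 486 = -42275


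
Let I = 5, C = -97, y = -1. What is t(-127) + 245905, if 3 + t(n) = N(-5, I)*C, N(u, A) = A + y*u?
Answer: 244932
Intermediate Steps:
N(u, A) = A - u
t(n) = -973 (t(n) = -3 + (5 - 1*(-5))*(-97) = -3 + (5 + 5)*(-97) = -3 + 10*(-97) = -3 - 970 = -973)
t(-127) + 245905 = -973 + 245905 = 244932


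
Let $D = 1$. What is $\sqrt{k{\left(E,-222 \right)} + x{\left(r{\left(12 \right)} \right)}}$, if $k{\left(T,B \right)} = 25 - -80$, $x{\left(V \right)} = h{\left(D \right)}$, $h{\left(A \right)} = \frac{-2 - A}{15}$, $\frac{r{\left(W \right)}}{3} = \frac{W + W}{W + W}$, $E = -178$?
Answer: $\frac{2 \sqrt{655}}{5} \approx 10.237$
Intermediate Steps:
$r{\left(W \right)} = 3$ ($r{\left(W \right)} = 3 \frac{W + W}{W + W} = 3 \frac{2 W}{2 W} = 3 \cdot 2 W \frac{1}{2 W} = 3 \cdot 1 = 3$)
$h{\left(A \right)} = - \frac{2}{15} - \frac{A}{15}$ ($h{\left(A \right)} = \left(-2 - A\right) \frac{1}{15} = - \frac{2}{15} - \frac{A}{15}$)
$x{\left(V \right)} = - \frac{1}{5}$ ($x{\left(V \right)} = - \frac{2}{15} - \frac{1}{15} = - \frac{1}{5}$)
$k{\left(T,B \right)} = 105$ ($k{\left(T,B \right)} = 25 + 80 = 105$)
$\sqrt{k{\left(E,-222 \right)} + x{\left(r{\left(12 \right)} \right)}} = \sqrt{105 - \frac{1}{5}} = \sqrt{\frac{524}{5}} = \frac{2 \sqrt{655}}{5}$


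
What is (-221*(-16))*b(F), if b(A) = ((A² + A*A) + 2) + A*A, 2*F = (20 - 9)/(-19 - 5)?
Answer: 366197/48 ≈ 7629.1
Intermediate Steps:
F = -11/48 (F = ((20 - 9)/(-19 - 5))/2 = (11/(-24))/2 = (11*(-1/24))/2 = (½)*(-11/24) = -11/48 ≈ -0.22917)
b(A) = 2 + 3*A² (b(A) = ((A² + A²) + 2) + A² = (2*A² + 2) + A² = (2 + 2*A²) + A² = 2 + 3*A²)
(-221*(-16))*b(F) = (-221*(-16))*(2 + 3*(-11/48)²) = 3536*(2 + 3*(121/2304)) = 3536*(2 + 121/768) = 3536*(1657/768) = 366197/48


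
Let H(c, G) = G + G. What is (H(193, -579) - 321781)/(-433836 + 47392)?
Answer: 322939/386444 ≈ 0.83567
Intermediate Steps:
H(c, G) = 2*G
(H(193, -579) - 321781)/(-433836 + 47392) = (2*(-579) - 321781)/(-433836 + 47392) = (-1158 - 321781)/(-386444) = -322939*(-1/386444) = 322939/386444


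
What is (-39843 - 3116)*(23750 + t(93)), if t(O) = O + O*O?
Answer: -1395823828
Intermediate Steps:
t(O) = O + O²
(-39843 - 3116)*(23750 + t(93)) = (-39843 - 3116)*(23750 + 93*(1 + 93)) = -42959*(23750 + 93*94) = -42959*(23750 + 8742) = -42959*32492 = -1395823828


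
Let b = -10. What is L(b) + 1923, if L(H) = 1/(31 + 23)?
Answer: 103843/54 ≈ 1923.0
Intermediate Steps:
L(H) = 1/54
L(b) + 1923 = 1/54 + 1923 = 103843/54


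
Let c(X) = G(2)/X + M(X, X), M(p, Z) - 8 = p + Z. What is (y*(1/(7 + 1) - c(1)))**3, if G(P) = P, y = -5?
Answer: 107171875/512 ≈ 2.0932e+5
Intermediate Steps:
M(p, Z) = 8 + Z + p (M(p, Z) = 8 + (p + Z) = 8 + (Z + p) = 8 + Z + p)
c(X) = 8 + 2*X + 2/X (c(X) = 2/X + (8 + X + X) = 2/X + (8 + 2*X) = 8 + 2*X + 2/X)
(y*(1/(7 + 1) - c(1)))**3 = (-5*(1/(7 + 1) - (8 + 2*1 + 2/1)))**3 = (-5*(1/8 - (8 + 2 + 2*1)))**3 = (-5*(1/8 - (8 + 2 + 2)))**3 = (-5*(1/8 - 1*12))**3 = (-5*(1/8 - 12))**3 = (-5*(-95/8))**3 = (475/8)**3 = 107171875/512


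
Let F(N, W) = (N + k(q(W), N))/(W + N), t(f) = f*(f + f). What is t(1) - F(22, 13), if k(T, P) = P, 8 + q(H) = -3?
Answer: 26/35 ≈ 0.74286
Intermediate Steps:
q(H) = -11 (q(H) = -8 - 3 = -11)
t(f) = 2*f**2 (t(f) = f*(2*f) = 2*f**2)
F(N, W) = 2*N/(N + W) (F(N, W) = (N + N)/(W + N) = (2*N)/(N + W) = 2*N/(N + W))
t(1) - F(22, 13) = 2*1**2 - 2*22/(22 + 13) = 2*1 - 2*22/35 = 2 - 2*22/35 = 2 - 1*44/35 = 2 - 44/35 = 26/35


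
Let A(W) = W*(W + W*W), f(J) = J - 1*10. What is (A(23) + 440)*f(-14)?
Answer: -315264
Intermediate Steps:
f(J) = -10 + J (f(J) = J - 10 = -10 + J)
A(W) = W*(W + W²)
(A(23) + 440)*f(-14) = (23²*(1 + 23) + 440)*(-10 - 14) = (529*24 + 440)*(-24) = (12696 + 440)*(-24) = 13136*(-24) = -315264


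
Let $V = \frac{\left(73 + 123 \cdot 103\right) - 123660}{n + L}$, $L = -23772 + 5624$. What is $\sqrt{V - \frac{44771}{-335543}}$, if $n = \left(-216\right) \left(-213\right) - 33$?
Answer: $\frac{i \sqrt{335875356198053702277}}{9337155061} \approx 1.9628 i$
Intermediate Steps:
$L = -18148$
$n = 45975$ ($n = 46008 - 33 = 45975$)
$V = - \frac{110918}{27827}$ ($V = \frac{\left(73 + 123 \cdot 103\right) - 123660}{45975 - 18148} = \frac{\left(73 + 12669\right) - 123660}{27827} = \left(12742 - 123660\right) \frac{1}{27827} = \left(-110918\right) \frac{1}{27827} = - \frac{110918}{27827} \approx -3.986$)
$\sqrt{V - \frac{44771}{-335543}} = \sqrt{- \frac{110918}{27827} - \frac{44771}{-335543}} = \sqrt{- \frac{110918}{27827} - - \frac{44771}{335543}} = \sqrt{- \frac{110918}{27827} + \frac{44771}{335543}} = \sqrt{- \frac{35971915857}{9337155061}} = \frac{i \sqrt{335875356198053702277}}{9337155061}$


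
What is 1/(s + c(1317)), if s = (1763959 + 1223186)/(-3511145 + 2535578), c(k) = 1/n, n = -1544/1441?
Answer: -502091816/2005981309 ≈ -0.25030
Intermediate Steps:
n = -1544/1441 (n = -1544*1/1441 = -1544/1441 ≈ -1.0715)
c(k) = -1441/1544 (c(k) = 1/(-1544/1441) = -1441/1544)
s = -995715/325189 (s = 2987145/(-975567) = 2987145*(-1/975567) = -995715/325189 ≈ -3.0620)
1/(s + c(1317)) = 1/(-995715/325189 - 1441/1544) = 1/(-2005981309/502091816) = -502091816/2005981309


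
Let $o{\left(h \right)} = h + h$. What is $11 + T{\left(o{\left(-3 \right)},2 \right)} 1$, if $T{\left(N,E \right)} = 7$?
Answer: $18$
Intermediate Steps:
$o{\left(h \right)} = 2 h$
$11 + T{\left(o{\left(-3 \right)},2 \right)} 1 = 11 + 7 \cdot 1 = 11 + 7 = 18$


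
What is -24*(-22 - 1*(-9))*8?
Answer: 2496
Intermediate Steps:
-24*(-22 - 1*(-9))*8 = -24*(-22 + 9)*8 = -24*(-13)*8 = 312*8 = 2496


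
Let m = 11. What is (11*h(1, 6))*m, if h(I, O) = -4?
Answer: -484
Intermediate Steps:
(11*h(1, 6))*m = (11*(-4))*11 = -44*11 = -484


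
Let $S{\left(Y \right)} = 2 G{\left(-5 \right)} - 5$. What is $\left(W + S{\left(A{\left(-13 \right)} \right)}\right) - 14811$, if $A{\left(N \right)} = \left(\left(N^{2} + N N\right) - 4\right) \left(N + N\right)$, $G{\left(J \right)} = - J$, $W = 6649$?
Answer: $-8157$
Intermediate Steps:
$A{\left(N \right)} = 2 N \left(-4 + 2 N^{2}\right)$ ($A{\left(N \right)} = \left(\left(N^{2} + N^{2}\right) - 4\right) 2 N = \left(2 N^{2} - 4\right) 2 N = \left(-4 + 2 N^{2}\right) 2 N = 2 N \left(-4 + 2 N^{2}\right)$)
$S{\left(Y \right)} = 5$ ($S{\left(Y \right)} = 2 \left(\left(-1\right) \left(-5\right)\right) - 5 = 2 \cdot 5 - 5 = 10 - 5 = 5$)
$\left(W + S{\left(A{\left(-13 \right)} \right)}\right) - 14811 = \left(6649 + 5\right) - 14811 = 6654 - 14811 = -8157$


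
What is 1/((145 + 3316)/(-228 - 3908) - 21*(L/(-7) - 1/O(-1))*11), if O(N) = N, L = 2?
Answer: -4136/685901 ≈ -0.0060300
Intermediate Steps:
1/((145 + 3316)/(-228 - 3908) - 21*(L/(-7) - 1/O(-1))*11) = 1/((145 + 3316)/(-228 - 3908) - 21*(2/(-7) - 1/(-1))*11) = 1/(3461/(-4136) - 21*(2*(-⅐) - 1*(-1))*11) = 1/(3461*(-1/4136) - 21*(-2/7 + 1)*11) = 1/(-3461/4136 - 21*5/7*11) = 1/(-3461/4136 - 15*11) = 1/(-3461/4136 - 165) = 1/(-685901/4136) = -4136/685901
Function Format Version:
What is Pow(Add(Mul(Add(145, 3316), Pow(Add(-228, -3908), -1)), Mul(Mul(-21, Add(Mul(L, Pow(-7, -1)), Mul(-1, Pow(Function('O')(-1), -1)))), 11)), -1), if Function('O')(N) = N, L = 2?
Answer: Rational(-4136, 685901) ≈ -0.0060300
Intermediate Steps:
Pow(Add(Mul(Add(145, 3316), Pow(Add(-228, -3908), -1)), Mul(Mul(-21, Add(Mul(L, Pow(-7, -1)), Mul(-1, Pow(Function('O')(-1), -1)))), 11)), -1) = Pow(Add(Mul(Add(145, 3316), Pow(Add(-228, -3908), -1)), Mul(Mul(-21, Add(Mul(2, Pow(-7, -1)), Mul(-1, Pow(-1, -1)))), 11)), -1) = Pow(Add(Mul(3461, Pow(-4136, -1)), Mul(Mul(-21, Add(Mul(2, Rational(-1, 7)), Mul(-1, -1))), 11)), -1) = Pow(Add(Mul(3461, Rational(-1, 4136)), Mul(Mul(-21, Add(Rational(-2, 7), 1)), 11)), -1) = Pow(Add(Rational(-3461, 4136), Mul(Mul(-21, Rational(5, 7)), 11)), -1) = Pow(Add(Rational(-3461, 4136), Mul(-15, 11)), -1) = Pow(Add(Rational(-3461, 4136), -165), -1) = Pow(Rational(-685901, 4136), -1) = Rational(-4136, 685901)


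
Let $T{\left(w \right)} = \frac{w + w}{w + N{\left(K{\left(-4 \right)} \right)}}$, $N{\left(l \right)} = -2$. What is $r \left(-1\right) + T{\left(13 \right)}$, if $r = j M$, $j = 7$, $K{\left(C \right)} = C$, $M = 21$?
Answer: $- \frac{1591}{11} \approx -144.64$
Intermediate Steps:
$r = 147$ ($r = 7 \cdot 21 = 147$)
$T{\left(w \right)} = \frac{2 w}{-2 + w}$ ($T{\left(w \right)} = \frac{w + w}{w - 2} = \frac{2 w}{-2 + w}$)
$r \left(-1\right) + T{\left(13 \right)} = 147 \left(-1\right) + 2 \cdot 13 \frac{1}{-2 + 13} = -147 + 2 \cdot 13 \cdot \frac{1}{11} = -147 + \frac{26}{11} = - \frac{1591}{11}$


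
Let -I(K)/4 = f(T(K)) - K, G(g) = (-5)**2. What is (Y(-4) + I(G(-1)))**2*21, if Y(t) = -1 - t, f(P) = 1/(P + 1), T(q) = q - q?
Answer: 205821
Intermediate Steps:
T(q) = 0
f(P) = 1/(1 + P)
G(g) = 25
I(K) = -4 + 4*K (I(K) = -4*(1/(1 + 0) - K) = -4*(1/1 - K) = -4*(1 - K) = -4 + 4*K)
(Y(-4) + I(G(-1)))**2*21 = ((-1 - 1*(-4)) + (-4 + 4*25))**2*21 = ((-1 + 4) + (-4 + 100))**2*21 = (3 + 96)**2*21 = 99**2*21 = 9801*21 = 205821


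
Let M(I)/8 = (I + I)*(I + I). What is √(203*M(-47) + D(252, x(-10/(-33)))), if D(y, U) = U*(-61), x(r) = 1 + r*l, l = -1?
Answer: √15626737797/33 ≈ 3788.1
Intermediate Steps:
M(I) = 32*I² (M(I) = 8*((I + I)*(I + I)) = 8*((2*I)*(2*I)) = 8*(4*I²) = 32*I²)
x(r) = 1 - r (x(r) = 1 + r*(-1) = 1 - r)
D(y, U) = -61*U
√(203*M(-47) + D(252, x(-10/(-33)))) = √(203*(32*(-47)²) - 61*(1 - (-10)/(-33))) = √(203*(32*2209) - 61*(1 - (-10)*(-1)/33)) = √(203*70688 - 61*(1 - 1*10/33)) = √(14349664 - 61*(1 - 10/33)) = √(14349664 - 61*23/33) = √(14349664 - 1403/33) = √(473537509/33) = √15626737797/33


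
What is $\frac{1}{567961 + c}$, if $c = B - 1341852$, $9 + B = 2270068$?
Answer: $\frac{1}{1496168} \approx 6.6837 \cdot 10^{-7}$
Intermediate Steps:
$B = 2270059$ ($B = -9 + 2270068 = 2270059$)
$c = 928207$ ($c = 2270059 - 1341852 = 928207$)
$\frac{1}{567961 + c} = \frac{1}{567961 + 928207} = \frac{1}{1496168}$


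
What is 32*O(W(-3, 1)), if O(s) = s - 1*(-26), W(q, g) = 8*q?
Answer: 64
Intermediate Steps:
O(s) = 26 + s (O(s) = s + 26 = 26 + s)
32*O(W(-3, 1)) = 32*(26 + 8*(-3)) = 32*(26 - 24) = 32*2 = 64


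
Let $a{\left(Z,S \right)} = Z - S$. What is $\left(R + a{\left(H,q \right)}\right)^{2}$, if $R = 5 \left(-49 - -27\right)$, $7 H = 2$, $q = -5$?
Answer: $\frac{537289}{49} \approx 10965.0$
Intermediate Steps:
$H = \frac{2}{7}$ ($H = \frac{1}{7} \cdot 2 = \frac{2}{7} \approx 0.28571$)
$R = -110$ ($R = 5 \left(-49 + 27\right) = 5 \left(-22\right) = -110$)
$\left(R + a{\left(H,q \right)}\right)^{2} = \left(-110 + \left(\frac{2}{7} - -5\right)\right)^{2} = \left(-110 + \left(\frac{2}{7} + 5\right)\right)^{2} = \left(-110 + \frac{37}{7}\right)^{2} = \left(- \frac{733}{7}\right)^{2} = \frac{537289}{49}$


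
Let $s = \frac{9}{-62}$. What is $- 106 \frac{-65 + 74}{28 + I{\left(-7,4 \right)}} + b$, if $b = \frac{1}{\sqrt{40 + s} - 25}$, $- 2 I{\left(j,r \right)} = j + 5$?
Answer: $- \frac{1195004}{36279} - \frac{\sqrt{153202}}{36279} \approx -32.95$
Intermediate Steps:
$I{\left(j,r \right)} = - \frac{5}{2} - \frac{j}{2}$ ($I{\left(j,r \right)} = - \frac{j + 5}{2} = - \frac{5 + j}{2} = - \frac{5}{2} - \frac{j}{2}$)
$s = - \frac{9}{62}$ ($s = 9 \left(- \frac{1}{62}\right) = - \frac{9}{62} \approx -0.14516$)
$b = \frac{1}{-25 + \frac{\sqrt{153202}}{62}}$ ($b = \frac{1}{\sqrt{40 - \frac{9}{62}} - 25} = \frac{1}{\sqrt{\frac{2471}{62}} - 25} = \frac{1}{\frac{\sqrt{153202}}{62} - 25} = \frac{1}{-25 + \frac{\sqrt{153202}}{62}} \approx -0.053513$)
$- 106 \frac{-65 + 74}{28 + I{\left(-7,4 \right)}} + b = - 106 \frac{-65 + 74}{28 - -1} - \left(\frac{1550}{36279} + \frac{\sqrt{153202}}{36279}\right) = - 106 \frac{9}{28 + \left(- \frac{5}{2} + \frac{7}{2}\right)} - \left(\frac{1550}{36279} + \frac{\sqrt{153202}}{36279}\right) = - 106 \frac{9}{28 + 1} - \left(\frac{1550}{36279} + \frac{\sqrt{153202}}{36279}\right) = - 106 \cdot \frac{9}{29} - \left(\frac{1550}{36279} + \frac{\sqrt{153202}}{36279}\right) = - 106 \cdot 9 \cdot \frac{1}{29} - \left(\frac{1550}{36279} + \frac{\sqrt{153202}}{36279}\right) = \left(-106\right) \frac{9}{29} - \left(\frac{1550}{36279} + \frac{\sqrt{153202}}{36279}\right) = - \frac{954}{29} - \left(\frac{1550}{36279} + \frac{\sqrt{153202}}{36279}\right) = - \frac{1195004}{36279} - \frac{\sqrt{153202}}{36279}$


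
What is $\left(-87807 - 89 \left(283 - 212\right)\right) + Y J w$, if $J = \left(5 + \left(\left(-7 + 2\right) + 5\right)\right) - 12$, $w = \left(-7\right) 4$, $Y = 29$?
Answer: $-88442$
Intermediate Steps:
$w = -28$
$J = -7$ ($J = \left(5 + \left(-5 + 5\right)\right) - 12 = \left(5 + 0\right) - 12 = 5 - 12 = -7$)
$\left(-87807 - 89 \left(283 - 212\right)\right) + Y J w = \left(-87807 - 89 \left(283 - 212\right)\right) + 29 \left(-7\right) \left(-28\right) = \left(-87807 - 6319\right) - -5684 = \left(-87807 - 6319\right) + 5684 = -94126 + 5684 = -88442$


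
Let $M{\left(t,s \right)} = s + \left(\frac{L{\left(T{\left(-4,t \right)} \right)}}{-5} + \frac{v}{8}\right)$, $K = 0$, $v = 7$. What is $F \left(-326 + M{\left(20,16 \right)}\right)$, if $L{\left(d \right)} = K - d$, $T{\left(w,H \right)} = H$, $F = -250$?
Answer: $\frac{305125}{4} \approx 76281.0$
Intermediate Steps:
$L{\left(d \right)} = - d$ ($L{\left(d \right)} = 0 - d = - d$)
$M{\left(t,s \right)} = \frac{7}{8} + s + \frac{t}{5}$ ($M{\left(t,s \right)} = s + \left(\frac{\left(-1\right) t}{-5} + \frac{7}{8}\right) = s + \left(- t \left(- \frac{1}{5}\right) + 7 \cdot \frac{1}{8}\right) = s + \left(\frac{t}{5} + \frac{7}{8}\right) = s + \left(\frac{7}{8} + \frac{t}{5}\right) = \frac{7}{8} + s + \frac{t}{5}$)
$F \left(-326 + M{\left(20,16 \right)}\right) = - 250 \left(-326 + \left(\frac{7}{8} + 16 + \frac{1}{5} \cdot 20\right)\right) = - 250 \left(-326 + \left(\frac{7}{8} + 16 + 4\right)\right) = - 250 \left(-326 + \frac{167}{8}\right) = \left(-250\right) \left(- \frac{2441}{8}\right) = \frac{305125}{4}$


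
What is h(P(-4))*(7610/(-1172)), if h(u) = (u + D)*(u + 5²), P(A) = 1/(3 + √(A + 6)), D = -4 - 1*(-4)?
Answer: -1019740/14357 + 688705*√2/28714 ≈ -37.107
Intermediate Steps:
D = 0 (D = -4 + 4 = 0)
P(A) = 1/(3 + √(6 + A))
h(u) = u*(25 + u) (h(u) = (u + 0)*(u + 5²) = u*(u + 25) = u*(25 + u))
h(P(-4))*(7610/(-1172)) = ((25 + 1/(3 + √(6 - 4)))/(3 + √(6 - 4)))*(7610/(-1172)) = ((25 + 1/(3 + √2))/(3 + √2))*(7610*(-1/1172)) = ((25 + 1/(3 + √2))/(3 + √2))*(-3805/586) = -3805*(25 + 1/(3 + √2))/(586*(3 + √2))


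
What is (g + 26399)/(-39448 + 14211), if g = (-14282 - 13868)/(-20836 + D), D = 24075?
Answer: -85478211/81742643 ≈ -1.0457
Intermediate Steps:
g = -28150/3239 (g = (-14282 - 13868)/(-20836 + 24075) = -28150/3239 ≈ -8.6909)
(g + 26399)/(-39448 + 14211) = (-28150/3239 + 26399)/(-39448 + 14211) = (85478211/3239)/(-25237) = (85478211/3239)*(-1/25237) = -85478211/81742643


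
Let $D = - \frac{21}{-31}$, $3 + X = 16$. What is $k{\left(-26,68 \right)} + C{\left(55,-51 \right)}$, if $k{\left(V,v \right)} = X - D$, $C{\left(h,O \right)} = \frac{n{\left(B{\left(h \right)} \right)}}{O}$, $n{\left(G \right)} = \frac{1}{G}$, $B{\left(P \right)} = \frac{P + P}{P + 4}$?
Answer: $\frac{2141191}{173910} \approx 12.312$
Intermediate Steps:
$B{\left(P \right)} = \frac{2 P}{4 + P}$
$X = 13$ ($X = -3 + 16 = 13$)
$D = \frac{21}{31}$ ($D = \left(-21\right) \left(- \frac{1}{31}\right) = \frac{21}{31} \approx 0.67742$)
$C{\left(h,O \right)} = \frac{4 + h}{2 O h}$ ($C{\left(h,O \right)} = \frac{1}{\frac{2 h}{4 + h} O} = \frac{\frac{1}{2} \frac{1}{h} \left(4 + h\right)}{O} = \frac{4 + h}{2 O h}$)
$k{\left(V,v \right)} = \frac{382}{31}$ ($k{\left(V,v \right)} = 13 - \frac{21}{31} = \frac{382}{31}$)
$k{\left(-26,68 \right)} + C{\left(55,-51 \right)} = \frac{382}{31} + \frac{4 + 55}{2 \left(-51\right) 55} = \frac{382}{31} + \frac{1}{2} \left(- \frac{1}{51}\right) \frac{1}{55} \cdot 59 = \frac{382}{31} - \frac{59}{5610} = \frac{2141191}{173910}$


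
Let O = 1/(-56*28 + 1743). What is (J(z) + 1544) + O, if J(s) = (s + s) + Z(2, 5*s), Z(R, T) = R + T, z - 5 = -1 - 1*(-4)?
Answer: 280351/175 ≈ 1602.0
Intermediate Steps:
O = 1/175 (O = 1/(-1568 + 1743) = 1/175 ≈ 0.0057143)
z = 8 (z = 5 + (-1 - 1*(-4)) = 5 + (-1 + 4) = 5 + 3 = 8)
J(s) = 2 + 7*s (J(s) = (s + s) + (2 + 5*s) = 2*s + (2 + 5*s) = 2 + 7*s)
(J(z) + 1544) + O = ((2 + 7*8) + 1544) + 1/175 = ((2 + 56) + 1544) + 1/175 = (58 + 1544) + 1/175 = 1602 + 1/175 = 280351/175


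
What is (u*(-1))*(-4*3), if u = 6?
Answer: 72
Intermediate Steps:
(u*(-1))*(-4*3) = (6*(-1))*(-4*3) = -6*(-12) = 72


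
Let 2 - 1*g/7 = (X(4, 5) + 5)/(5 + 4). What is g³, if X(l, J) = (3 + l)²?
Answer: -21952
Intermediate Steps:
g = -28 (g = 14 - 7*((3 + 4)² + 5)/(5 + 4) = 14 - 7*(7² + 5)/9 = 14 - 7*(49 + 5)/9 = 14 - 7*54/9 = 14 - 7*6 = 14 - 42 = -28)
g³ = (-28)³ = -21952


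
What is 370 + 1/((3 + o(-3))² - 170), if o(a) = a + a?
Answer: 59569/161 ≈ 369.99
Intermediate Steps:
o(a) = 2*a
370 + 1/((3 + o(-3))² - 170) = 370 + 1/((3 + 2*(-3))² - 170) = 370 + 1/((3 - 6)² - 170) = 370 + 1/((-3)² - 170) = 370 + 1/(9 - 170) = 370 + 1/(-161) = 370 - 1/161 = 59569/161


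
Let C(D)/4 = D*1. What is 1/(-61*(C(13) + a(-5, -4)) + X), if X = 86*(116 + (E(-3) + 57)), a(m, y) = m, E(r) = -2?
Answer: 1/11839 ≈ 8.4467e-5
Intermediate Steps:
C(D) = 4*D (C(D) = 4*(D*1) = 4*D)
X = 14706 (X = 86*(116 + (-2 + 57)) = 86*(116 + 55) = 86*171 = 14706)
1/(-61*(C(13) + a(-5, -4)) + X) = 1/(-61*(4*13 - 5) + 14706) = 1/(-61*(52 - 5) + 14706) = 1/(-61*47 + 14706) = 1/(-2867 + 14706) = 1/11839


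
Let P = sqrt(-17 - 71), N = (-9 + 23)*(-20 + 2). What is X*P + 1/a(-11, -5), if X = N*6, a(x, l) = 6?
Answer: 1/6 - 3024*I*sqrt(22) ≈ 0.16667 - 14184.0*I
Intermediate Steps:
N = -252 (N = 14*(-18) = -252)
P = 2*I*sqrt(22) (P = sqrt(-88) = 2*I*sqrt(22) ≈ 9.3808*I)
X = -1512 (X = -252*6 = -1512)
X*P + 1/a(-11, -5) = -3024*I*sqrt(22) + 1/6 = 1/6 - 3024*I*sqrt(22)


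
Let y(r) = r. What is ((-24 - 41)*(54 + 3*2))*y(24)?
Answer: -93600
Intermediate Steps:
((-24 - 41)*(54 + 3*2))*y(24) = ((-24 - 41)*(54 + 3*2))*24 = -65*(54 + 6)*24 = -65*60*24 = -3900*24 = -93600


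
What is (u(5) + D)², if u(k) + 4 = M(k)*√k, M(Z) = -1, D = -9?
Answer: (13 + √5)² ≈ 232.14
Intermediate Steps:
u(k) = -4 - √k
(u(5) + D)² = ((-4 - √5) - 9)² = (-13 - √5)²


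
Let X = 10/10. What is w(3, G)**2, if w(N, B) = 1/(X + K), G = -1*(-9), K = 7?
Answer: 1/64 ≈ 0.015625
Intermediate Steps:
X = 1 (X = 10*(1/10) = 1)
G = 9
w(N, B) = 1/8 (w(N, B) = 1/(1 + 7) = 1/8)
w(3, G)**2 = (1/8)**2 = 1/64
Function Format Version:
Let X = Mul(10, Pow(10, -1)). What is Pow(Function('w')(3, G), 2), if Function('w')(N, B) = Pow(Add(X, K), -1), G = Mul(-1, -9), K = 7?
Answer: Rational(1, 64) ≈ 0.015625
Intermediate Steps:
X = 1 (X = Mul(10, Rational(1, 10)) = 1)
G = 9
Function('w')(N, B) = Rational(1, 8) (Function('w')(N, B) = Pow(Add(1, 7), -1) = Pow(8, -1) = Rational(1, 8))
Pow(Function('w')(3, G), 2) = Pow(Rational(1, 8), 2) = Rational(1, 64)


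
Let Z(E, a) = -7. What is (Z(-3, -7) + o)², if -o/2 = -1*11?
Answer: 225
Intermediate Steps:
o = 22 (o = -(-2)*11 = -2*(-11) = 22)
(Z(-3, -7) + o)² = (-7 + 22)² = 15² = 225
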